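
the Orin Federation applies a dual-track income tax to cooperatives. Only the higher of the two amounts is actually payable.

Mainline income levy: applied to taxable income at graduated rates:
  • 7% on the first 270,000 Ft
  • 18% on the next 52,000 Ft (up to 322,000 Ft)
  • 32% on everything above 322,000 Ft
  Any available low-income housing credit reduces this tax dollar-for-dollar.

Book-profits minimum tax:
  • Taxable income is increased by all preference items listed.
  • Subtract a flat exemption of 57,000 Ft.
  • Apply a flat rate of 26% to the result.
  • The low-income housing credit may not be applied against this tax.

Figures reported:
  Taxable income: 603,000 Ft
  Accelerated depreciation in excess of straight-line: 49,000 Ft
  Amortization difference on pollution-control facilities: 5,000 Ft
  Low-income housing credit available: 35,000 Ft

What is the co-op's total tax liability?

156,000 Ft

Book-profits minimum tax:
  Adjusted income: 603,000 Ft + 49,000 Ft + 5,000 Ft = 657,000 Ft
  Less exemption 57,000 Ft → base 600,000 Ft
  600,000 Ft × 26% = 156,000 Ft

Mainline income levy:
  270,000 Ft × 7% = 18,900 Ft
  52,000 Ft × 18% = 9,360 Ft
  281,000 Ft × 32% = 89,920 Ft
  → 118,180 Ft
  Less low-income housing credit 35,000 Ft → 83,180 Ft

156,000 Ft > 83,180 Ft, so the book-profits minimum tax is the binding amount.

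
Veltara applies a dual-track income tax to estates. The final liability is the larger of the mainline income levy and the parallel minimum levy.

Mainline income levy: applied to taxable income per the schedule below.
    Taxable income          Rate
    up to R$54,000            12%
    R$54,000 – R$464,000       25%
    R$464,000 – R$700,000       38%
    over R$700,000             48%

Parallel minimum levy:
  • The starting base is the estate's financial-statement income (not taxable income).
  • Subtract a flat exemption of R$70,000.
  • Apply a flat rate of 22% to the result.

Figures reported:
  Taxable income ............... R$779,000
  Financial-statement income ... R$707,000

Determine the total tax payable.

Mainline income levy:
  R$54,000 × 12% = R$6,480
  R$410,000 × 25% = R$102,500
  R$236,000 × 38% = R$89,680
  R$79,000 × 48% = R$37,920
  → R$236,580

Parallel minimum levy:
  Base (financial-statement income): R$707,000
  Less exemption R$70,000 → base R$637,000
  R$637,000 × 22% = R$140,140

R$236,580 > R$140,140, so the mainline income levy governs.

R$236,580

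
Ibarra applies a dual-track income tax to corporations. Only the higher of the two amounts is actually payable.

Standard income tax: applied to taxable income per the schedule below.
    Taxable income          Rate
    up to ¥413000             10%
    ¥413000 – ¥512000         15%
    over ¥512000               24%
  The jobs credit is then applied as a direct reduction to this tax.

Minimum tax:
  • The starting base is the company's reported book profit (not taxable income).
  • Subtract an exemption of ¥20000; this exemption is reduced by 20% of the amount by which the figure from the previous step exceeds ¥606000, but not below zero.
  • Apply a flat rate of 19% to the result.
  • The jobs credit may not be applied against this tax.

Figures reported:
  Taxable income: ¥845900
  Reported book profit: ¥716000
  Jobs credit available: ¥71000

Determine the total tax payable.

¥136040

Minimum tax:
  Base (reported book profit): ¥716000
  Exemption: 20% × (¥716000 − ¥606000) = ¥22000 ≥ ¥20000, so the exemption is fully phased out
  Base: ¥716000 − ¥0 = ¥716000
  ¥716000 × 19% = ¥136040

Standard income tax:
  ¥413000 × 10% = ¥41300
  ¥99000 × 15% = ¥14850
  ¥333900 × 24% = ¥80136
  → ¥136286
  Less jobs credit ¥71000 → ¥65286

¥136040 > ¥65286, so the minimum tax is the binding amount.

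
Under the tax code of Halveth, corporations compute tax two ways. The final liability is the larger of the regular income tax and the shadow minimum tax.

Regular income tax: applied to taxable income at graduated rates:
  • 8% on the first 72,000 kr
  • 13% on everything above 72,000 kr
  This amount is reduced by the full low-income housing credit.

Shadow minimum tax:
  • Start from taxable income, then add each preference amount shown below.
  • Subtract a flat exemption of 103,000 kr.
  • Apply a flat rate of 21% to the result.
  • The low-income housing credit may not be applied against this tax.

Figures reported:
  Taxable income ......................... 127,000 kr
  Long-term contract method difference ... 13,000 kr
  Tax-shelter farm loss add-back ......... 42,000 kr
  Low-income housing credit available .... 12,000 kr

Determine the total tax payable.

Shadow minimum tax:
  Adjusted income: 127,000 kr + 13,000 kr + 42,000 kr = 182,000 kr
  Less exemption 103,000 kr → base 79,000 kr
  79,000 kr × 21% = 16,590 kr

Regular income tax:
  72,000 kr × 8% = 5,760 kr
  55,000 kr × 13% = 7,150 kr
  → 12,910 kr
  Less low-income housing credit 12,000 kr → 910 kr

16,590 kr > 910 kr, so the shadow minimum tax is the binding amount.

16,590 kr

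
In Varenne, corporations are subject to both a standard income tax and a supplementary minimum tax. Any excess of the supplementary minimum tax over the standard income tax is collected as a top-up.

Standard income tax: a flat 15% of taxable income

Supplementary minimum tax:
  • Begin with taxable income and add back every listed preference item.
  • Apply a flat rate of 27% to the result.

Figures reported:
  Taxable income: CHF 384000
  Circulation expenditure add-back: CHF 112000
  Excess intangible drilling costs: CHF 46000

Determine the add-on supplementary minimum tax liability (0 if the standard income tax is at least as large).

CHF 88740

Standard income tax:
  CHF 384000 × 15% = CHF 57600

Supplementary minimum tax:
  Adjusted income: CHF 384000 + CHF 112000 + CHF 46000 = CHF 542000
  CHF 542000 × 27% = CHF 146340

Excess of supplementary minimum tax over standard income tax: CHF 146340 − CHF 57600 = CHF 88740.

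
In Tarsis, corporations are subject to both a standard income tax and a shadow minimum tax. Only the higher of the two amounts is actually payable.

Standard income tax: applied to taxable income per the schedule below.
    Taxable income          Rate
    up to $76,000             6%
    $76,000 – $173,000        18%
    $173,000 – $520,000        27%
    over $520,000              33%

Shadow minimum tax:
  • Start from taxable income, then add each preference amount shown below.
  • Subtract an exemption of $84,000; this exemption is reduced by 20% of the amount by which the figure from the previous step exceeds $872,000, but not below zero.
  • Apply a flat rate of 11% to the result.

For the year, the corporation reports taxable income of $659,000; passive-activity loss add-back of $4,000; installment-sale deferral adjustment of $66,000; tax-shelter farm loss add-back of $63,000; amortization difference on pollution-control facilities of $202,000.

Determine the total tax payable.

Shadow minimum tax:
  Adjusted income: $659,000 + $4,000 + $66,000 + $63,000 + $202,000 = $994,000
  Exemption: $84,000 − 20% × ($994,000 − $872,000) = $84,000 − $24,400 = $59,600
  Base: $994,000 − $59,600 = $934,400
  $934,400 × 11% = $102,784

Standard income tax:
  $76,000 × 6% = $4,560
  $97,000 × 18% = $17,460
  $347,000 × 27% = $93,690
  $139,000 × 33% = $45,870
  → $161,580

$161,580 > $102,784, so the standard income tax governs.

$161,580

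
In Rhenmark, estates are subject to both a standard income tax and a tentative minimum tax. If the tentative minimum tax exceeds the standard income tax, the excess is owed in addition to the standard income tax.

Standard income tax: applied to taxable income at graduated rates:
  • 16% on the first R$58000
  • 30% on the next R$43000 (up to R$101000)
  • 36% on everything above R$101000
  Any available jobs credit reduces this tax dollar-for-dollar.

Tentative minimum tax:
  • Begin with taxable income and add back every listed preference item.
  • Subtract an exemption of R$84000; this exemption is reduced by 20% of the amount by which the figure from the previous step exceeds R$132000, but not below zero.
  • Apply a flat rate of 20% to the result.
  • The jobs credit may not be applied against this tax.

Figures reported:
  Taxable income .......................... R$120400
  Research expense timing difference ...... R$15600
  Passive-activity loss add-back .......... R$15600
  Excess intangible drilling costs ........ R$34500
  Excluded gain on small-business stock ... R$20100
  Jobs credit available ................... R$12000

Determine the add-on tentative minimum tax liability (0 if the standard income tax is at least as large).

Standard income tax:
  R$58000 × 16% = R$9280
  R$43000 × 30% = R$12900
  R$19400 × 36% = R$6984
  → R$29164
  Less jobs credit R$12000 → R$17164

Tentative minimum tax:
  Adjusted income: R$120400 + R$15600 + R$15600 + R$34500 + R$20100 = R$206200
  Exemption: R$84000 − 20% × (R$206200 − R$132000) = R$84000 − R$14840 = R$69160
  Base: R$206200 − R$69160 = R$137040
  R$137040 × 20% = R$27408

Excess of tentative minimum tax over standard income tax: R$27408 − R$17164 = R$10244.

R$10244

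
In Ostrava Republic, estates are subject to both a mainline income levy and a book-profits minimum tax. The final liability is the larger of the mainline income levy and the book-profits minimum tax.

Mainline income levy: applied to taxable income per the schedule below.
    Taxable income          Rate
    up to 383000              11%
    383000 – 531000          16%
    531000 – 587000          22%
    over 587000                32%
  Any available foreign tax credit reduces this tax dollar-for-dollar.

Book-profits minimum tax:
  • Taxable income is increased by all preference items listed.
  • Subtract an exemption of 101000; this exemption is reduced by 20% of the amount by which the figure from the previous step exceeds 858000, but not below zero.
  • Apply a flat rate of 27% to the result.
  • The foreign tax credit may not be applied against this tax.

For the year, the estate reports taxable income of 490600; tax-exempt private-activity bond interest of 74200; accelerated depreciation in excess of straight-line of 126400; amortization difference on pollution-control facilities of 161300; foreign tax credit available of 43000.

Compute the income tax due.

202905

Book-profits minimum tax:
  Adjusted income: 490600 + 74200 + 126400 + 161300 = 852500
  Exemption: 852500 ≤ 858000, so full 101000 applies
  Base: 852500 − 101000 = 751500
  751500 × 27% = 202905

Mainline income levy:
  383000 × 11% = 42130
  107600 × 16% = 17216
  → 59346
  Less foreign tax credit 43000 → 16346

202905 > 16346, so the book-profits minimum tax is the binding amount.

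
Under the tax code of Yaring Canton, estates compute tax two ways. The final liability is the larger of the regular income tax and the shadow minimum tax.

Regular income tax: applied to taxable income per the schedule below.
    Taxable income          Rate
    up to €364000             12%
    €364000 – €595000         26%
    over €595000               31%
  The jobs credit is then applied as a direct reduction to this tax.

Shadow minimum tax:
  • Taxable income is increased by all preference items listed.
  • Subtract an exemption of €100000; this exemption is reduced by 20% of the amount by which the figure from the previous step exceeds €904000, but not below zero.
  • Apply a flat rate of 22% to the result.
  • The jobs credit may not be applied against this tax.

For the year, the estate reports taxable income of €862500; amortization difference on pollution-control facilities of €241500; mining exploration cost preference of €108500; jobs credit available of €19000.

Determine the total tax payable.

Regular income tax:
  €364000 × 12% = €43680
  €231000 × 26% = €60060
  €267500 × 31% = €82925
  → €186665
  Less jobs credit €19000 → €167665

Shadow minimum tax:
  Adjusted income: €862500 + €241500 + €108500 = €1212500
  Exemption: €100000 − 20% × (€1212500 − €904000) = €100000 − €61700 = €38300
  Base: €1212500 − €38300 = €1174200
  €1174200 × 22% = €258324

€258324 > €167665, so the shadow minimum tax is the binding amount.

€258324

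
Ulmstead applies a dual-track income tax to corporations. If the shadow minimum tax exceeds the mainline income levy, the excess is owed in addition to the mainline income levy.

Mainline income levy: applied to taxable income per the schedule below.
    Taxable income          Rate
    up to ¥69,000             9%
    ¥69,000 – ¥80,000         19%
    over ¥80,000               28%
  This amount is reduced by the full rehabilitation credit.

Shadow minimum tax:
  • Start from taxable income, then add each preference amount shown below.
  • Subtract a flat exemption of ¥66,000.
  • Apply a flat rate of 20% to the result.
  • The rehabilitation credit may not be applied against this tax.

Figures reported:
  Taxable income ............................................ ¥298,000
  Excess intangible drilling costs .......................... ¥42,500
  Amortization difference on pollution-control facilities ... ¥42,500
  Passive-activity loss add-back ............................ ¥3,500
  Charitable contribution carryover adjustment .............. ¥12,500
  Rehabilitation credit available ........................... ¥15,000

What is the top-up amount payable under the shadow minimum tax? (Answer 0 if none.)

¥12,260

Mainline income levy:
  ¥69,000 × 9% = ¥6,210
  ¥11,000 × 19% = ¥2,090
  ¥218,000 × 28% = ¥61,040
  → ¥69,340
  Less rehabilitation credit ¥15,000 → ¥54,340

Shadow minimum tax:
  Adjusted income: ¥298,000 + ¥42,500 + ¥42,500 + ¥3,500 + ¥12,500 = ¥399,000
  Less exemption ¥66,000 → base ¥333,000
  ¥333,000 × 20% = ¥66,600

Excess of shadow minimum tax over mainline income levy: ¥66,600 − ¥54,340 = ¥12,260.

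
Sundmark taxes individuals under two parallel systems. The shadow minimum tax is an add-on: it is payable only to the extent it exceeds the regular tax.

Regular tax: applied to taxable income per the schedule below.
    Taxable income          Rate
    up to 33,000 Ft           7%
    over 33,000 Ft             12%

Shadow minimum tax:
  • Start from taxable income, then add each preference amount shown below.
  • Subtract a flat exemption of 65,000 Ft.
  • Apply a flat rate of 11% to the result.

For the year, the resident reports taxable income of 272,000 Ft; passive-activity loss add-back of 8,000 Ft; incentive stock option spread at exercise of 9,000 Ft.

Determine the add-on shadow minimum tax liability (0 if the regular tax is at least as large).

0 Ft

Shadow minimum tax:
  Adjusted income: 272,000 Ft + 8,000 Ft + 9,000 Ft = 289,000 Ft
  Less exemption 65,000 Ft → base 224,000 Ft
  224,000 Ft × 11% = 24,640 Ft

Regular tax:
  33,000 Ft × 7% = 2,310 Ft
  239,000 Ft × 12% = 28,680 Ft
  → 30,990 Ft

24,640 Ft ≤ 30,990 Ft, so no add-on is due.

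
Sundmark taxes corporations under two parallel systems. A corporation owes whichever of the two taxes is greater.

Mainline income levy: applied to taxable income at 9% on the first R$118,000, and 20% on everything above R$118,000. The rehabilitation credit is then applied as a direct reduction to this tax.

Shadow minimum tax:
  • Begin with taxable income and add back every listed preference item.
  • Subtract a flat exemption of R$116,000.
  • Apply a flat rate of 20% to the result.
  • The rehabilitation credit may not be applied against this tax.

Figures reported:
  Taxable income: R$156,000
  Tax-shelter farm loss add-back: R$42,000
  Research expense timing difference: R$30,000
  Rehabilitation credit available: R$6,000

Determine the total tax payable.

Mainline income levy:
  R$118,000 × 9% = R$10,620
  R$38,000 × 20% = R$7,600
  → R$18,220
  Less rehabilitation credit R$6,000 → R$12,220

Shadow minimum tax:
  Adjusted income: R$156,000 + R$42,000 + R$30,000 = R$228,000
  Less exemption R$116,000 → base R$112,000
  R$112,000 × 20% = R$22,400

R$22,400 > R$12,220, so the shadow minimum tax is the binding amount.

R$22,400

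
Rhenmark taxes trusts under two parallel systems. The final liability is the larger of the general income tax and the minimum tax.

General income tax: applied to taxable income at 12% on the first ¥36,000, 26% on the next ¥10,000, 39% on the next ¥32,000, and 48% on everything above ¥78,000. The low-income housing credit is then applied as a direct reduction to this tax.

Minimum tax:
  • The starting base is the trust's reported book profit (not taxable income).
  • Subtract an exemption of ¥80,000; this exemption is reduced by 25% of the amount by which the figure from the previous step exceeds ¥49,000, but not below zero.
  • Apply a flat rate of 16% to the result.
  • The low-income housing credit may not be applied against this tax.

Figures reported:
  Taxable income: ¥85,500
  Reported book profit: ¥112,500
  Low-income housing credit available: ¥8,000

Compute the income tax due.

General income tax:
  ¥36,000 × 12% = ¥4,320
  ¥10,000 × 26% = ¥2,600
  ¥32,000 × 39% = ¥12,480
  ¥7,500 × 48% = ¥3,600
  → ¥23,000
  Less low-income housing credit ¥8,000 → ¥15,000

Minimum tax:
  Base (reported book profit): ¥112,500
  Exemption: ¥80,000 − 25% × (¥112,500 − ¥49,000) = ¥80,000 − ¥15,875 = ¥64,125
  Base: ¥112,500 − ¥64,125 = ¥48,375
  ¥48,375 × 16% = ¥7,740

¥15,000 > ¥7,740, so the general income tax governs.

¥15,000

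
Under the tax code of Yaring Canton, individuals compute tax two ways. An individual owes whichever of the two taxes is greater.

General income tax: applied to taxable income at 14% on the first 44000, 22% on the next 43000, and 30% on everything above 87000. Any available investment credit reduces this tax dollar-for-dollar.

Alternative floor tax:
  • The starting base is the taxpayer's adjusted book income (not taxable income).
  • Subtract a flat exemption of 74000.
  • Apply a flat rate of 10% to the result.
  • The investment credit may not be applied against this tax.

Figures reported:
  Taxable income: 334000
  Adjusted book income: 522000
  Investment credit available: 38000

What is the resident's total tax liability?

51720

General income tax:
  44000 × 14% = 6160
  43000 × 22% = 9460
  247000 × 30% = 74100
  → 89720
  Less investment credit 38000 → 51720

Alternative floor tax:
  Base (adjusted book income): 522000
  Less exemption 74000 → base 448000
  448000 × 10% = 44800

51720 > 44800, so the general income tax governs.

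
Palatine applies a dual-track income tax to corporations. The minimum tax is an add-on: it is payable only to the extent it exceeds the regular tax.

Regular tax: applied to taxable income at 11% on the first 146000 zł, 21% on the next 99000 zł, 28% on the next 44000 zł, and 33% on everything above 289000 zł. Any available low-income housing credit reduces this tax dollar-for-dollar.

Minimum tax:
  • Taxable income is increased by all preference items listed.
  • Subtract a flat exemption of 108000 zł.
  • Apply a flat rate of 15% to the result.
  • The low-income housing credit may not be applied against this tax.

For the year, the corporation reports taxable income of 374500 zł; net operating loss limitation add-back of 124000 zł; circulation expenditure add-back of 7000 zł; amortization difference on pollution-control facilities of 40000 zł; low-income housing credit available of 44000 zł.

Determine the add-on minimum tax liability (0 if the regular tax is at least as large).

32240 zł

Minimum tax:
  Adjusted income: 374500 zł + 124000 zł + 7000 zł + 40000 zł = 545500 zł
  Less exemption 108000 zł → base 437500 zł
  437500 zł × 15% = 65625 zł

Regular tax:
  146000 zł × 11% = 16060 zł
  99000 zł × 21% = 20790 zł
  44000 zł × 28% = 12320 zł
  85500 zł × 33% = 28215 zł
  → 77385 zł
  Less low-income housing credit 44000 zł → 33385 zł

Excess of minimum tax over regular tax: 65625 zł − 33385 zł = 32240 zł.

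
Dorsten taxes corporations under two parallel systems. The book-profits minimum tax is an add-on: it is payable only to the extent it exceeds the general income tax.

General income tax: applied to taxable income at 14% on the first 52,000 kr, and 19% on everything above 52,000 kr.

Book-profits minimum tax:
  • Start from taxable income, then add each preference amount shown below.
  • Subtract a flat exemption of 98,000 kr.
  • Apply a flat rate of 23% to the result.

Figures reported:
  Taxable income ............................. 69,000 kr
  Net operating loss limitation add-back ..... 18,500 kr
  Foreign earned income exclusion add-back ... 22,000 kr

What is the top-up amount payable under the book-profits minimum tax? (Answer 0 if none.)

Book-profits minimum tax:
  Adjusted income: 69,000 kr + 18,500 kr + 22,000 kr = 109,500 kr
  Less exemption 98,000 kr → base 11,500 kr
  11,500 kr × 23% = 2,645 kr

General income tax:
  52,000 kr × 14% = 7,280 kr
  17,000 kr × 19% = 3,230 kr
  → 10,510 kr

2,645 kr ≤ 10,510 kr, so no add-on is due.

0 kr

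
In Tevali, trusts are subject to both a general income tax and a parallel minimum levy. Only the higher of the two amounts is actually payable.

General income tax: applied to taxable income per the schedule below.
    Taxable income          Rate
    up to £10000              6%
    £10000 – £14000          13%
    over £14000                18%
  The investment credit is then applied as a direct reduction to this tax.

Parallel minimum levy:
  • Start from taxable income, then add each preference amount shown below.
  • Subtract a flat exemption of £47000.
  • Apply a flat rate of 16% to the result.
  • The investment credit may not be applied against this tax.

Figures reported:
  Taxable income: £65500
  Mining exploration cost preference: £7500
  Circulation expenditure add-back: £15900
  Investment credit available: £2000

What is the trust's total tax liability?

General income tax:
  £10000 × 6% = £600
  £4000 × 13% = £520
  £51500 × 18% = £9270
  → £10390
  Less investment credit £2000 → £8390

Parallel minimum levy:
  Adjusted income: £65500 + £7500 + £15900 = £88900
  Less exemption £47000 → base £41900
  £41900 × 16% = £6704

£8390 > £6704, so the general income tax governs.

£8390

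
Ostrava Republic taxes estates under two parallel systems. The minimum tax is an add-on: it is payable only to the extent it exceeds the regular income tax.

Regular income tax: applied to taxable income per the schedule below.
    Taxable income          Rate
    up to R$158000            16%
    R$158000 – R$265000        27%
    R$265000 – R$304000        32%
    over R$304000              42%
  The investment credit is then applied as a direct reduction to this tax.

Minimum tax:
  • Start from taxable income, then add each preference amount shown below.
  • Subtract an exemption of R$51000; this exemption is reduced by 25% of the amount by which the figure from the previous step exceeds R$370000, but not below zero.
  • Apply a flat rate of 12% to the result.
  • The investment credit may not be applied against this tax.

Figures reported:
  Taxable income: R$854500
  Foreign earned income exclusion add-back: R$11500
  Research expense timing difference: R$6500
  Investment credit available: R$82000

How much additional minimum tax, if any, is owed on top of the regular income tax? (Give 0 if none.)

R$0

Regular income tax:
  R$158000 × 16% = R$25280
  R$107000 × 27% = R$28890
  R$39000 × 32% = R$12480
  R$550500 × 42% = R$231210
  → R$297860
  Less investment credit R$82000 → R$215860

Minimum tax:
  Adjusted income: R$854500 + R$11500 + R$6500 = R$872500
  Exemption: 25% × (R$872500 − R$370000) = R$125625 ≥ R$51000, so the exemption is fully phased out
  Base: R$872500 − R$0 = R$872500
  R$872500 × 12% = R$104700

R$104700 ≤ R$215860, so no add-on is due.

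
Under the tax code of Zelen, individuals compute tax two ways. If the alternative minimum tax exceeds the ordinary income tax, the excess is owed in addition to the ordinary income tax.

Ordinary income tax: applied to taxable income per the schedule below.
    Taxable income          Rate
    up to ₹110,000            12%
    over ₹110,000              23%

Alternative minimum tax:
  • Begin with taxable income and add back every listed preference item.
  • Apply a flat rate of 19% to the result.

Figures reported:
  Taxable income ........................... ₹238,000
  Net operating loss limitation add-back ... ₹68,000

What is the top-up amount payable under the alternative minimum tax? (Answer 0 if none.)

Alternative minimum tax:
  Adjusted income: ₹238,000 + ₹68,000 = ₹306,000
  ₹306,000 × 19% = ₹58,140

Ordinary income tax:
  ₹110,000 × 12% = ₹13,200
  ₹128,000 × 23% = ₹29,440
  → ₹42,640

Excess of alternative minimum tax over ordinary income tax: ₹58,140 − ₹42,640 = ₹15,500.

₹15,500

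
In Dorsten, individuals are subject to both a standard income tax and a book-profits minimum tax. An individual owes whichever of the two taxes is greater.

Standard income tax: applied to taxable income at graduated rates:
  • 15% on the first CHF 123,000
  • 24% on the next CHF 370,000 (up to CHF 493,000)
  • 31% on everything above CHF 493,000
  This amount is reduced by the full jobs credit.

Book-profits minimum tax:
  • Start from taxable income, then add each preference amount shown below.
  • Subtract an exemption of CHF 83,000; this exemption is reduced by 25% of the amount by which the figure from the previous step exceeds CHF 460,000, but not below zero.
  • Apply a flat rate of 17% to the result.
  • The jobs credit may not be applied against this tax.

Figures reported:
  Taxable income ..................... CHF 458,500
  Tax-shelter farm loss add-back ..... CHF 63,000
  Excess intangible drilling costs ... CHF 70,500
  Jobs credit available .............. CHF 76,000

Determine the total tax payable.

Standard income tax:
  CHF 123,000 × 15% = CHF 18,450
  CHF 335,500 × 24% = CHF 80,520
  → CHF 98,970
  Less jobs credit CHF 76,000 → CHF 22,970

Book-profits minimum tax:
  Adjusted income: CHF 458,500 + CHF 63,000 + CHF 70,500 = CHF 592,000
  Exemption: CHF 83,000 − 25% × (CHF 592,000 − CHF 460,000) = CHF 83,000 − CHF 33,000 = CHF 50,000
  Base: CHF 592,000 − CHF 50,000 = CHF 542,000
  CHF 542,000 × 17% = CHF 92,140

CHF 92,140 > CHF 22,970, so the book-profits minimum tax is the binding amount.

CHF 92,140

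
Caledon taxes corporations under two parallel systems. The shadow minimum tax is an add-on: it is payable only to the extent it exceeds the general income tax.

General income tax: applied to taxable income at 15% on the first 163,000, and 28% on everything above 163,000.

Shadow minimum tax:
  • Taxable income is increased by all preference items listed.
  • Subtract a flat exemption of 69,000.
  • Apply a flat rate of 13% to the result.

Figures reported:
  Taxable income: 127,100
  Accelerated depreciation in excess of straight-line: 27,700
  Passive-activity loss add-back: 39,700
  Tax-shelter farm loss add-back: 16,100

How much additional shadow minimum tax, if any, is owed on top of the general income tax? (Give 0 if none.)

Shadow minimum tax:
  Adjusted income: 127,100 + 27,700 + 39,700 + 16,100 = 210,600
  Less exemption 69,000 → base 141,600
  141,600 × 13% = 18,408

General income tax:
  127,100 × 15% = 19,065

18,408 ≤ 19,065, so no add-on is due.

0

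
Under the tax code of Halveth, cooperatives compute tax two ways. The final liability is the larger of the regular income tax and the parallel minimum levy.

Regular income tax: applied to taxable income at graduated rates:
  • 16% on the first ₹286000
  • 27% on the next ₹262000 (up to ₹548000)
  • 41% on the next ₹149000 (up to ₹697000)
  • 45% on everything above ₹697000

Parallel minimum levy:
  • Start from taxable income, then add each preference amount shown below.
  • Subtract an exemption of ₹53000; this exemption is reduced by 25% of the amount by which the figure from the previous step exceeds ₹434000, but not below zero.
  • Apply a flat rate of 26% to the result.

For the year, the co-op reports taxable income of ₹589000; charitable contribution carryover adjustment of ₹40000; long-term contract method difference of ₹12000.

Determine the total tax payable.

₹166335

Parallel minimum levy:
  Adjusted income: ₹589000 + ₹40000 + ₹12000 = ₹641000
  Exemption: ₹53000 − 25% × (₹641000 − ₹434000) = ₹53000 − ₹51750 = ₹1250
  Base: ₹641000 − ₹1250 = ₹639750
  ₹639750 × 26% = ₹166335

Regular income tax:
  ₹286000 × 16% = ₹45760
  ₹262000 × 27% = ₹70740
  ₹41000 × 41% = ₹16810
  → ₹133310

₹166335 > ₹133310, so the parallel minimum levy is the binding amount.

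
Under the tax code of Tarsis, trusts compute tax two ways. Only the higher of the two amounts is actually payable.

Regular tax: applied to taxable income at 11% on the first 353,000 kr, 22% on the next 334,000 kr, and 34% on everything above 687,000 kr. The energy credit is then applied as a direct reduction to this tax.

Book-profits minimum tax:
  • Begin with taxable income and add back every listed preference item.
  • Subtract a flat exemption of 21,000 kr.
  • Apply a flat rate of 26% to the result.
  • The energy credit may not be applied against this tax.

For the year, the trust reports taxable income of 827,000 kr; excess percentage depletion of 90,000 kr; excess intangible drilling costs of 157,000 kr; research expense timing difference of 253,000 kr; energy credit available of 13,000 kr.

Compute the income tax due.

339,560 kr

Regular tax:
  353,000 kr × 11% = 38,830 kr
  334,000 kr × 22% = 73,480 kr
  140,000 kr × 34% = 47,600 kr
  → 159,910 kr
  Less energy credit 13,000 kr → 146,910 kr

Book-profits minimum tax:
  Adjusted income: 827,000 kr + 90,000 kr + 157,000 kr + 253,000 kr = 1,327,000 kr
  Less exemption 21,000 kr → base 1,306,000 kr
  1,306,000 kr × 26% = 339,560 kr

339,560 kr > 146,910 kr, so the book-profits minimum tax is the binding amount.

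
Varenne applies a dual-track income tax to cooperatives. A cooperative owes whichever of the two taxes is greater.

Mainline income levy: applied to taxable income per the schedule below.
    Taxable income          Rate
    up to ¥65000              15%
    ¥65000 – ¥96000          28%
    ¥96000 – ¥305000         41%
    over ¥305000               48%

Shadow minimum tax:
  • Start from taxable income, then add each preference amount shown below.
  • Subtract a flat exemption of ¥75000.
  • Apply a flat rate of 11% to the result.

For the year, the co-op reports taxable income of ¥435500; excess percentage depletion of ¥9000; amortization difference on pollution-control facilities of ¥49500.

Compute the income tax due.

Mainline income levy:
  ¥65000 × 15% = ¥9750
  ¥31000 × 28% = ¥8680
  ¥209000 × 41% = ¥85690
  ¥130500 × 48% = ¥62640
  → ¥166760

Shadow minimum tax:
  Adjusted income: ¥435500 + ¥9000 + ¥49500 = ¥494000
  Less exemption ¥75000 → base ¥419000
  ¥419000 × 11% = ¥46090

¥166760 > ¥46090, so the mainline income levy governs.

¥166760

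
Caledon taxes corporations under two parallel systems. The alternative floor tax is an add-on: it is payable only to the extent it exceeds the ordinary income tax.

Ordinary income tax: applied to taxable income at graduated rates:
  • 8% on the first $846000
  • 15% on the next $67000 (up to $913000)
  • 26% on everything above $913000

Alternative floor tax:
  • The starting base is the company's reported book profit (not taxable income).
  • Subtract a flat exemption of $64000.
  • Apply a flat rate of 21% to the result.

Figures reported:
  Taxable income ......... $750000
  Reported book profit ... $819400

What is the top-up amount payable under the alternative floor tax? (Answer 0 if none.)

$98634

Alternative floor tax:
  Base (reported book profit): $819400
  Less exemption $64000 → base $755400
  $755400 × 21% = $158634

Ordinary income tax:
  $750000 × 8% = $60000

Excess of alternative floor tax over ordinary income tax: $158634 − $60000 = $98634.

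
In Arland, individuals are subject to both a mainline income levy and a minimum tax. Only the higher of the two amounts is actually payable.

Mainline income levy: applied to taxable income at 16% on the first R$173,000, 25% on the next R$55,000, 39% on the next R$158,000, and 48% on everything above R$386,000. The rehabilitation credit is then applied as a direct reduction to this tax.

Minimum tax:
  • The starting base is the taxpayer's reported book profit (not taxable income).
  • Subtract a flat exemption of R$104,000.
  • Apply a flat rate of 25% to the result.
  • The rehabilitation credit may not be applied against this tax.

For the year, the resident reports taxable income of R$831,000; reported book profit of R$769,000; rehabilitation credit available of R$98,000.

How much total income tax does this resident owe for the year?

Minimum tax:
  Base (reported book profit): R$769,000
  Less exemption R$104,000 → base R$665,000
  R$665,000 × 25% = R$166,250

Mainline income levy:
  R$173,000 × 16% = R$27,680
  R$55,000 × 25% = R$13,750
  R$158,000 × 39% = R$61,620
  R$445,000 × 48% = R$213,600
  → R$316,650
  Less rehabilitation credit R$98,000 → R$218,650

R$218,650 > R$166,250, so the mainline income levy governs.

R$218,650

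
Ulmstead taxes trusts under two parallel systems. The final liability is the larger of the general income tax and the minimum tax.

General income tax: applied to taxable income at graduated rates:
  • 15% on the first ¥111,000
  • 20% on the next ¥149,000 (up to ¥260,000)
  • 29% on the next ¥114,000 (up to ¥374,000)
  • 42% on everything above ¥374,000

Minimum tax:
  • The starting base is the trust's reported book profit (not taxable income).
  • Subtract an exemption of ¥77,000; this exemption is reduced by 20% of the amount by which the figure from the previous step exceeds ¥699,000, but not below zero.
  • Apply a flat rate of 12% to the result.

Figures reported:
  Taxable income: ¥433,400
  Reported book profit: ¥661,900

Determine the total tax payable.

¥104,458

General income tax:
  ¥111,000 × 15% = ¥16,650
  ¥149,000 × 20% = ¥29,800
  ¥114,000 × 29% = ¥33,060
  ¥59,400 × 42% = ¥24,948
  → ¥104,458

Minimum tax:
  Base (reported book profit): ¥661,900
  Exemption: ¥661,900 ≤ ¥699,000, so full ¥77,000 applies
  Base: ¥661,900 − ¥77,000 = ¥584,900
  ¥584,900 × 12% = ¥70,188

¥104,458 > ¥70,188, so the general income tax governs.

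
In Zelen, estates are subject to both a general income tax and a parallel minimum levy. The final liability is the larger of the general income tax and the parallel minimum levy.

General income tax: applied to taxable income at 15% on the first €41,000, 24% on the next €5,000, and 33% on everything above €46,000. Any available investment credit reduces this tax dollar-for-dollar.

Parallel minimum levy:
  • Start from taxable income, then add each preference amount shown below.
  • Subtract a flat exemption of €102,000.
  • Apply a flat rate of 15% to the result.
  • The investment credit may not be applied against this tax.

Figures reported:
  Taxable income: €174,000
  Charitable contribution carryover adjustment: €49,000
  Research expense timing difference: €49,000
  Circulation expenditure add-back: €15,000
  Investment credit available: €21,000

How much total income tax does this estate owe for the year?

General income tax:
  €41,000 × 15% = €6,150
  €5,000 × 24% = €1,200
  €128,000 × 33% = €42,240
  → €49,590
  Less investment credit €21,000 → €28,590

Parallel minimum levy:
  Adjusted income: €174,000 + €49,000 + €49,000 + €15,000 = €287,000
  Less exemption €102,000 → base €185,000
  €185,000 × 15% = €27,750

€28,590 > €27,750, so the general income tax governs.

€28,590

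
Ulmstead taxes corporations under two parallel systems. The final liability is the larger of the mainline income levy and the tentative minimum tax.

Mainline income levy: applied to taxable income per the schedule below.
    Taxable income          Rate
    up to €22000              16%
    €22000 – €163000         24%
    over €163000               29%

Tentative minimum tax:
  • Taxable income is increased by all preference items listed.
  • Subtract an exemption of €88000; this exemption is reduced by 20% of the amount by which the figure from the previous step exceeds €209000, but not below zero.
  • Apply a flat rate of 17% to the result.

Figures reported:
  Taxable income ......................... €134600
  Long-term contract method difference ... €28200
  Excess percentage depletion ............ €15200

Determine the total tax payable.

€30544

Tentative minimum tax:
  Adjusted income: €134600 + €28200 + €15200 = €178000
  Exemption: €178000 ≤ €209000, so full €88000 applies
  Base: €178000 − €88000 = €90000
  €90000 × 17% = €15300

Mainline income levy:
  €22000 × 16% = €3520
  €112600 × 24% = €27024
  → €30544

€30544 > €15300, so the mainline income levy governs.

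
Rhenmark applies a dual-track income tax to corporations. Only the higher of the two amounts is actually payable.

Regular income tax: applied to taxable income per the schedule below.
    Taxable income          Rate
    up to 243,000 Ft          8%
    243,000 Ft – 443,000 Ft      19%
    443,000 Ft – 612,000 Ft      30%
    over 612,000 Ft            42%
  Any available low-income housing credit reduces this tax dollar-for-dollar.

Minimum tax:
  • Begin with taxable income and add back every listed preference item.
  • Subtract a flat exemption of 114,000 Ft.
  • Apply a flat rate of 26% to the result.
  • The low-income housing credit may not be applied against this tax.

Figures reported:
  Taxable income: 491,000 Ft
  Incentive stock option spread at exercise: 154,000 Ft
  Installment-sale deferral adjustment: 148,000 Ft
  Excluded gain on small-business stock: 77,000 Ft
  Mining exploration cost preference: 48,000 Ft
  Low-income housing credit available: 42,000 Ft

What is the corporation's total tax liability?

Minimum tax:
  Adjusted income: 491,000 Ft + 154,000 Ft + 148,000 Ft + 77,000 Ft + 48,000 Ft = 918,000 Ft
  Less exemption 114,000 Ft → base 804,000 Ft
  804,000 Ft × 26% = 209,040 Ft

Regular income tax:
  243,000 Ft × 8% = 19,440 Ft
  200,000 Ft × 19% = 38,000 Ft
  48,000 Ft × 30% = 14,400 Ft
  → 71,840 Ft
  Less low-income housing credit 42,000 Ft → 29,840 Ft

209,040 Ft > 29,840 Ft, so the minimum tax is the binding amount.

209,040 Ft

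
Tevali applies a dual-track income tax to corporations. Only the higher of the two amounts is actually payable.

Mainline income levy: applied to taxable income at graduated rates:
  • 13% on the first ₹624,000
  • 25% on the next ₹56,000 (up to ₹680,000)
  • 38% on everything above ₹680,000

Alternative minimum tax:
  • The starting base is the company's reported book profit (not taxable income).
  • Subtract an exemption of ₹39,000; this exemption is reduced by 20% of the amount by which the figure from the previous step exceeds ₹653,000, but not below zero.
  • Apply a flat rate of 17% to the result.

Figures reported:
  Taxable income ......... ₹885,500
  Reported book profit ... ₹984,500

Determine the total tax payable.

Mainline income levy:
  ₹624,000 × 13% = ₹81,120
  ₹56,000 × 25% = ₹14,000
  ₹205,500 × 38% = ₹78,090
  → ₹173,210

Alternative minimum tax:
  Base (reported book profit): ₹984,500
  Exemption: 20% × (₹984,500 − ₹653,000) = ₹66,300 ≥ ₹39,000, so the exemption is fully phased out
  Base: ₹984,500 − ₹0 = ₹984,500
  ₹984,500 × 17% = ₹167,365

₹173,210 > ₹167,365, so the mainline income levy governs.

₹173,210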